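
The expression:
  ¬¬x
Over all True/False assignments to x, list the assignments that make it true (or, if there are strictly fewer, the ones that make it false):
is true only for:
  x=True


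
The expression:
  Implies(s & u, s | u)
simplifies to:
True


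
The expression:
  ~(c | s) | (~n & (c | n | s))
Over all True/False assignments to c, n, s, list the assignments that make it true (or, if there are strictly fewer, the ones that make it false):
is false only for:
  c=False, n=True, s=True;
  c=True, n=True, s=False;
  c=True, n=True, s=True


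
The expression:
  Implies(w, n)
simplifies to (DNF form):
n | ~w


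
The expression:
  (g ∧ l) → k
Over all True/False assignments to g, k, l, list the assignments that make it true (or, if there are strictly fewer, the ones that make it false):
is false only for:
  g=True, k=False, l=True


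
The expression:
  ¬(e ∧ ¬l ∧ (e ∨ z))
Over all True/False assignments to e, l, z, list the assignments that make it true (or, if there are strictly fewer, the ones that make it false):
is false only for:
  e=True, l=False, z=False;
  e=True, l=False, z=True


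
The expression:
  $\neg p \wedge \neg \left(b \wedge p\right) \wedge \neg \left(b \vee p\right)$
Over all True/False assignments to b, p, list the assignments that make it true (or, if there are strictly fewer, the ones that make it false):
is true only for:
  b=False, p=False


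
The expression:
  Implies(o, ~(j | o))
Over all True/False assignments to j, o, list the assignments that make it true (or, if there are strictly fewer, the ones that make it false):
is true only for:
  j=False, o=False;
  j=True, o=False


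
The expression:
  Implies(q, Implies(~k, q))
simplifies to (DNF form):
True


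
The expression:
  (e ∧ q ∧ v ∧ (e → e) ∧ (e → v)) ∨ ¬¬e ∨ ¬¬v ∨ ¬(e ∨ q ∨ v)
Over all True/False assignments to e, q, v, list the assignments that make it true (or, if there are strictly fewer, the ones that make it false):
is false only for:
  e=False, q=True, v=False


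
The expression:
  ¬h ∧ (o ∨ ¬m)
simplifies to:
¬h ∧ (o ∨ ¬m)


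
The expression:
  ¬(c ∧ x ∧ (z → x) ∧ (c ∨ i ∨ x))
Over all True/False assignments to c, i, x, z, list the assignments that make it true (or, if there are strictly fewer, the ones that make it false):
is false only for:
  c=True, i=False, x=True, z=False;
  c=True, i=False, x=True, z=True;
  c=True, i=True, x=True, z=False;
  c=True, i=True, x=True, z=True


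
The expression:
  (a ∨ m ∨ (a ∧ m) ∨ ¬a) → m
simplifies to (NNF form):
m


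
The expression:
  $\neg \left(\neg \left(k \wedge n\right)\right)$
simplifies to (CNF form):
$k \wedge n$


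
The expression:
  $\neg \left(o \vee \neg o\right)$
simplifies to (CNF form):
$\text{False}$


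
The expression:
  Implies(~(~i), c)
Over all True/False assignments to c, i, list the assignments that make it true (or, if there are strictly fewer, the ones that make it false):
is false only for:
  c=False, i=True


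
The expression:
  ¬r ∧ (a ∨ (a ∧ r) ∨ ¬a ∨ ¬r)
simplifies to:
¬r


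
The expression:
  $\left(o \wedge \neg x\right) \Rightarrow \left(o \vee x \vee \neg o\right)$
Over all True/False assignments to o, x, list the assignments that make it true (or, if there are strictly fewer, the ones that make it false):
is always true.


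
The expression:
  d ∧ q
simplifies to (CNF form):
d ∧ q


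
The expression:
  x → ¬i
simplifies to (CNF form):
¬i ∨ ¬x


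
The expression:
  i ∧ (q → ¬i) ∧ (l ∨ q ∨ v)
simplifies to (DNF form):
(i ∧ l ∧ ¬q) ∨ (i ∧ v ∧ ¬q)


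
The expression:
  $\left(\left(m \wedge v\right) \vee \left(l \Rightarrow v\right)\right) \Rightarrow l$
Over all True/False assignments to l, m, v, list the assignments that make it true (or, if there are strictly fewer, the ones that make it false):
is true only for:
  l=True, m=False, v=False;
  l=True, m=False, v=True;
  l=True, m=True, v=False;
  l=True, m=True, v=True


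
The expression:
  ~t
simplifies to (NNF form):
~t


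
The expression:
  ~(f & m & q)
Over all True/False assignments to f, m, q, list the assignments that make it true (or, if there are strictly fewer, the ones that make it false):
is false only for:
  f=True, m=True, q=True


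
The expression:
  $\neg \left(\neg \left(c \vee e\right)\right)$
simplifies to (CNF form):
$c \vee e$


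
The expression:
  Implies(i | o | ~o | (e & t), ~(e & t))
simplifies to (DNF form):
~e | ~t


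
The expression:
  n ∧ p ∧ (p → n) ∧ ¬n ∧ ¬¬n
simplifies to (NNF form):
False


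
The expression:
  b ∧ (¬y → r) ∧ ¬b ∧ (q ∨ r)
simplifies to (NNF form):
False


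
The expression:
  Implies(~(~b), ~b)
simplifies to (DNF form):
~b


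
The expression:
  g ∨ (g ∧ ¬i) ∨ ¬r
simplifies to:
g ∨ ¬r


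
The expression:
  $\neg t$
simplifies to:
$\neg t$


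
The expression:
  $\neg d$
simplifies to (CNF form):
$\neg d$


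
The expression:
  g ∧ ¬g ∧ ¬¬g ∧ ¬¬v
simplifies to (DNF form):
False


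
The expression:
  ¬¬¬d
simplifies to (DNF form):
¬d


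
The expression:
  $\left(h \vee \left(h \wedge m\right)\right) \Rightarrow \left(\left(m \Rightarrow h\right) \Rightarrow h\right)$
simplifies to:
$\text{True}$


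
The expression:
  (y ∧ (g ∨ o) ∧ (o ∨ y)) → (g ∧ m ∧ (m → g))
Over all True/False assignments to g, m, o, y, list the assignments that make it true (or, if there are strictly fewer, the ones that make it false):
is false only for:
  g=False, m=False, o=True, y=True;
  g=False, m=True, o=True, y=True;
  g=True, m=False, o=False, y=True;
  g=True, m=False, o=True, y=True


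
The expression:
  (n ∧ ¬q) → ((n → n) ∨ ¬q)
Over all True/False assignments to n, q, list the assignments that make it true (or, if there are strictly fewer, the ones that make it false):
is always true.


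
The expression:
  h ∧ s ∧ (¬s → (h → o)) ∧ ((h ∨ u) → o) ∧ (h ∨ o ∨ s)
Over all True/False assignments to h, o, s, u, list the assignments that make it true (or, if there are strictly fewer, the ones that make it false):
is true only for:
  h=True, o=True, s=True, u=False;
  h=True, o=True, s=True, u=True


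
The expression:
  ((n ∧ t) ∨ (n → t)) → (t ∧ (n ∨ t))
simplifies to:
n ∨ t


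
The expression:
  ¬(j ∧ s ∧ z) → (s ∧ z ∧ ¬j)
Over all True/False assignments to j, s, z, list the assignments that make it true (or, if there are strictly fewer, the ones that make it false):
is true only for:
  j=False, s=True, z=True;
  j=True, s=True, z=True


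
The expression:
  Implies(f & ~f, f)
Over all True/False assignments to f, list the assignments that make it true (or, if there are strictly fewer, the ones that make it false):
is always true.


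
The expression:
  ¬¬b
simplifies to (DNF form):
b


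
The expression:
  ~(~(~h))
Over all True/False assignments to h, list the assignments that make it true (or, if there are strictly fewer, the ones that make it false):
is true only for:
  h=False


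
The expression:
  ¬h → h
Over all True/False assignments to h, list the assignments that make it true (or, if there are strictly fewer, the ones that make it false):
is true only for:
  h=True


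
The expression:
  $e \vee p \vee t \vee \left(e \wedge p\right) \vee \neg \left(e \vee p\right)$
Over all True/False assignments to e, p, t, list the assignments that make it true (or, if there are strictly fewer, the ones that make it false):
is always true.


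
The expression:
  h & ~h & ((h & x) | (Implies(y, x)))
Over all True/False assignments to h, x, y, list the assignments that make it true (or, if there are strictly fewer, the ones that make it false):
is never true.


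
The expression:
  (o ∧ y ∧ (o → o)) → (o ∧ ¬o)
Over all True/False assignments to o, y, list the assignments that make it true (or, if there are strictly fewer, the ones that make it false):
is false only for:
  o=True, y=True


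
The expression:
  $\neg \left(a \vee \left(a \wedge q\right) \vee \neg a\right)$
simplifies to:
$\text{False}$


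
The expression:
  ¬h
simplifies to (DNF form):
¬h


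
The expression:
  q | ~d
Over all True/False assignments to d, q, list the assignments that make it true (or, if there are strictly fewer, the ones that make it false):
is false only for:
  d=True, q=False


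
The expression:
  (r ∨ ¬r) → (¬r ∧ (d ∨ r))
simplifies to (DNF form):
d ∧ ¬r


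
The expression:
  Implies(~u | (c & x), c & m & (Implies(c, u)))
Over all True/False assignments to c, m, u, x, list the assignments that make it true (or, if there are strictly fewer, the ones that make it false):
is true only for:
  c=False, m=False, u=True, x=False;
  c=False, m=False, u=True, x=True;
  c=False, m=True, u=True, x=False;
  c=False, m=True, u=True, x=True;
  c=True, m=False, u=True, x=False;
  c=True, m=True, u=True, x=False;
  c=True, m=True, u=True, x=True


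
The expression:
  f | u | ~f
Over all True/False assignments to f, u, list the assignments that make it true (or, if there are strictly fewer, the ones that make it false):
is always true.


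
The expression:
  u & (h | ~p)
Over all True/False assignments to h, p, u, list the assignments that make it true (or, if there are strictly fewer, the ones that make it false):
is true only for:
  h=False, p=False, u=True;
  h=True, p=False, u=True;
  h=True, p=True, u=True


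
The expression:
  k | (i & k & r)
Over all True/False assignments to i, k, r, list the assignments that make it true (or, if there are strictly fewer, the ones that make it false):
is true only for:
  i=False, k=True, r=False;
  i=False, k=True, r=True;
  i=True, k=True, r=False;
  i=True, k=True, r=True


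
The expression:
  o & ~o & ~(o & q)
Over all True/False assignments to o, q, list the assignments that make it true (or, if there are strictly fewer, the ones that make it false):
is never true.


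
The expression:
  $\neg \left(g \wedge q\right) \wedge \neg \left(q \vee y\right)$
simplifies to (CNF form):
$\neg q \wedge \neg y$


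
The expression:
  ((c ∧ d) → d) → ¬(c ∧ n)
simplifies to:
¬c ∨ ¬n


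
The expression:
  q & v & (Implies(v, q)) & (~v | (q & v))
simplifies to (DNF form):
q & v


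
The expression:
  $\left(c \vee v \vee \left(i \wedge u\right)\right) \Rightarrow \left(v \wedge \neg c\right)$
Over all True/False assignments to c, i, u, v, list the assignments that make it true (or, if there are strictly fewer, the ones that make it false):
is true only for:
  c=False, i=False, u=False, v=False;
  c=False, i=False, u=False, v=True;
  c=False, i=False, u=True, v=False;
  c=False, i=False, u=True, v=True;
  c=False, i=True, u=False, v=False;
  c=False, i=True, u=False, v=True;
  c=False, i=True, u=True, v=True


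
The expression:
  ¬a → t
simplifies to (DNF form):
a ∨ t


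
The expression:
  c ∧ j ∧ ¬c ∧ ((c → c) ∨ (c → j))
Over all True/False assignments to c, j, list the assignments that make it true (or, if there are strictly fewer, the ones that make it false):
is never true.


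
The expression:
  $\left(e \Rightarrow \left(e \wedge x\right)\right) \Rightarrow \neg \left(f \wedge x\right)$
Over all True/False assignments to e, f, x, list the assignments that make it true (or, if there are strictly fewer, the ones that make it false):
is false only for:
  e=False, f=True, x=True;
  e=True, f=True, x=True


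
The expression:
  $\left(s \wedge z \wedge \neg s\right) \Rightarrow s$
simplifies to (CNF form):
$\text{True}$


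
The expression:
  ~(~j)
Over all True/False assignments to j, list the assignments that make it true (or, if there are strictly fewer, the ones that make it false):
is true only for:
  j=True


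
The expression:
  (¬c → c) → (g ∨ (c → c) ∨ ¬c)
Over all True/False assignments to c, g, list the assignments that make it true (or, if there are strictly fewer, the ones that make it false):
is always true.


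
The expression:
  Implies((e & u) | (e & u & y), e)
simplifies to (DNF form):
True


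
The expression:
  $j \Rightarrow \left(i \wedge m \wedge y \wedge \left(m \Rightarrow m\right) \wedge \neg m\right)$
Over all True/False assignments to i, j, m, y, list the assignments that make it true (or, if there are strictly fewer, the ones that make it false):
is true only for:
  i=False, j=False, m=False, y=False;
  i=False, j=False, m=False, y=True;
  i=False, j=False, m=True, y=False;
  i=False, j=False, m=True, y=True;
  i=True, j=False, m=False, y=False;
  i=True, j=False, m=False, y=True;
  i=True, j=False, m=True, y=False;
  i=True, j=False, m=True, y=True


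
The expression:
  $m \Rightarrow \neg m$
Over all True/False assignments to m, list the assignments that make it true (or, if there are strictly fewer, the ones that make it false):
is true only for:
  m=False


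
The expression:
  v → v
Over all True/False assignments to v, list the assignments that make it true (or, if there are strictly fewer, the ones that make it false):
is always true.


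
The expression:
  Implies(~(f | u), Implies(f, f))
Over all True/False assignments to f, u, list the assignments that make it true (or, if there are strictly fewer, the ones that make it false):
is always true.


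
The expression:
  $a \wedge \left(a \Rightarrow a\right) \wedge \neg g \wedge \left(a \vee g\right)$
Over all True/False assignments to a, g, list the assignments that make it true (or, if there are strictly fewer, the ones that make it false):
is true only for:
  a=True, g=False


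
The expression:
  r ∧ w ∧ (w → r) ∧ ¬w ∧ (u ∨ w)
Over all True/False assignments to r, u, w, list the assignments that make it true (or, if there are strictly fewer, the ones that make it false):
is never true.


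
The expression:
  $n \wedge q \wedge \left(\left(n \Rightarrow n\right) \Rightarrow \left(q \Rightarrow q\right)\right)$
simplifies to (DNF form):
$n \wedge q$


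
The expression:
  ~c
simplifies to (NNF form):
~c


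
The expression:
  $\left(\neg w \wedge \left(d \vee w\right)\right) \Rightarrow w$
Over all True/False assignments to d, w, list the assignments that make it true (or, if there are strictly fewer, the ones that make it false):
is false only for:
  d=True, w=False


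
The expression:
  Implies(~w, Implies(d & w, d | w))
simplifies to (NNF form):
True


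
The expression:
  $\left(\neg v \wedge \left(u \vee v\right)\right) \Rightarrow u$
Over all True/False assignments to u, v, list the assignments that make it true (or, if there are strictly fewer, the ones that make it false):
is always true.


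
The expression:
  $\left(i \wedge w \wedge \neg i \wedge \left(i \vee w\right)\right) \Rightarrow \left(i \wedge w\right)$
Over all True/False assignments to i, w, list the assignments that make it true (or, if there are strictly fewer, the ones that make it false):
is always true.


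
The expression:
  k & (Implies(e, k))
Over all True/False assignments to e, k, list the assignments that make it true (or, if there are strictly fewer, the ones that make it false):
is true only for:
  e=False, k=True;
  e=True, k=True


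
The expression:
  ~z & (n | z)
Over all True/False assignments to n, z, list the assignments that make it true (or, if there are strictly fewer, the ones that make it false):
is true only for:
  n=True, z=False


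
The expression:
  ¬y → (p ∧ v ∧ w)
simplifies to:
y ∨ (p ∧ v ∧ w)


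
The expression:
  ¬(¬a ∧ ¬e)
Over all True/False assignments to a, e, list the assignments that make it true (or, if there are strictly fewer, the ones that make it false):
is false only for:
  a=False, e=False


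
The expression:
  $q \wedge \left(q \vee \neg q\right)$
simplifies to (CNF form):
$q$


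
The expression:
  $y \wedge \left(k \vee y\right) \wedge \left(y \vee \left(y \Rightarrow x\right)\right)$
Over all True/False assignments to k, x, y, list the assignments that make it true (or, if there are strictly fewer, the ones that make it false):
is true only for:
  k=False, x=False, y=True;
  k=False, x=True, y=True;
  k=True, x=False, y=True;
  k=True, x=True, y=True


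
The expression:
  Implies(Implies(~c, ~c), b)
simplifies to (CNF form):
b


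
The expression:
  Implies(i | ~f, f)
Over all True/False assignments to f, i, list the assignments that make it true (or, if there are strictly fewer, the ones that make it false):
is true only for:
  f=True, i=False;
  f=True, i=True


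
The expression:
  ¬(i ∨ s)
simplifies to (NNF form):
¬i ∧ ¬s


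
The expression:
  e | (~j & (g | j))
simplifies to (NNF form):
e | (g & ~j)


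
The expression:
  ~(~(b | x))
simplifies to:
b | x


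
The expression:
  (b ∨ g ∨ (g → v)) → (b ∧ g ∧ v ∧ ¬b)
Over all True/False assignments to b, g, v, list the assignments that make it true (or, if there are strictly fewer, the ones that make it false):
is never true.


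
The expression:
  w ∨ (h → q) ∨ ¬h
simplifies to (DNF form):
q ∨ w ∨ ¬h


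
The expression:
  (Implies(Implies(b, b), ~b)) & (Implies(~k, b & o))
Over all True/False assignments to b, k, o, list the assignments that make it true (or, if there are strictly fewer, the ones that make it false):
is true only for:
  b=False, k=True, o=False;
  b=False, k=True, o=True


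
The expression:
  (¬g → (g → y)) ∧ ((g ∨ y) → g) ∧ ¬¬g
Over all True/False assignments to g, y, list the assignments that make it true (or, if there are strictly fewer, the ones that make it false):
is true only for:
  g=True, y=False;
  g=True, y=True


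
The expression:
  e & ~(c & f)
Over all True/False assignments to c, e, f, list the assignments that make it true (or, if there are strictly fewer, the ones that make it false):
is true only for:
  c=False, e=True, f=False;
  c=False, e=True, f=True;
  c=True, e=True, f=False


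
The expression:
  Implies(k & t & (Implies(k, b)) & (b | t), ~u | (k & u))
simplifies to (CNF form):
True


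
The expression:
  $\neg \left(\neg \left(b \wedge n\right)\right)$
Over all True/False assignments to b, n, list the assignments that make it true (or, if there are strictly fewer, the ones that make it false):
is true only for:
  b=True, n=True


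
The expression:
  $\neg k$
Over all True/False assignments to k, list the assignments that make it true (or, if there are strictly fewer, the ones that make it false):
is true only for:
  k=False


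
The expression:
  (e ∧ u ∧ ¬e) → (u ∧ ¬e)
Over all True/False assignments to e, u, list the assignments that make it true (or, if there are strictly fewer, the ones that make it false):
is always true.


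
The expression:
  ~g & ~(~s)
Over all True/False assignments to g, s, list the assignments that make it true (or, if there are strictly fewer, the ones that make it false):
is true only for:
  g=False, s=True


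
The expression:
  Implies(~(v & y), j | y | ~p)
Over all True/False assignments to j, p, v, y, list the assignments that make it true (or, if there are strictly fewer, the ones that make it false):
is false only for:
  j=False, p=True, v=False, y=False;
  j=False, p=True, v=True, y=False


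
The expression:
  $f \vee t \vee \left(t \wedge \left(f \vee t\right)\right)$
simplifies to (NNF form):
$f \vee t$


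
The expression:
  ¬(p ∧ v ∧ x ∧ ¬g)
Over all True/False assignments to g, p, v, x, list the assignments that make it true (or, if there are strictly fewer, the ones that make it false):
is false only for:
  g=False, p=True, v=True, x=True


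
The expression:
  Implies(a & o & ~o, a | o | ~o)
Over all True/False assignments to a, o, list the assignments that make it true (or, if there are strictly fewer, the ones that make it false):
is always true.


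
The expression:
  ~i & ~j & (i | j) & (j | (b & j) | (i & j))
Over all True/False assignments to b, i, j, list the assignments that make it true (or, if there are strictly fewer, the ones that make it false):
is never true.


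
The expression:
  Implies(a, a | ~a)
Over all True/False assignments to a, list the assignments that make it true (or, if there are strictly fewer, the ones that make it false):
is always true.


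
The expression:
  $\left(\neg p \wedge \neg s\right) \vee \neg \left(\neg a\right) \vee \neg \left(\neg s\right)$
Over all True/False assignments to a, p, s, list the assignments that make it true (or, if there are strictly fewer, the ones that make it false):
is false only for:
  a=False, p=True, s=False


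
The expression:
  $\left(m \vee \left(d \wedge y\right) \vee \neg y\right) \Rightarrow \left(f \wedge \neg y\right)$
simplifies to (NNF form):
$\left(f \wedge \neg y\right) \vee \left(y \wedge \neg d \wedge \neg m\right)$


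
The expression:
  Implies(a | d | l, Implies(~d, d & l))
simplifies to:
d | (~a & ~l)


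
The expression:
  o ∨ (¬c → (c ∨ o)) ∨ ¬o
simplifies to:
True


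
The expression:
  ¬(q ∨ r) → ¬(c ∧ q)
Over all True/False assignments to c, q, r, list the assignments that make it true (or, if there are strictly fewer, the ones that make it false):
is always true.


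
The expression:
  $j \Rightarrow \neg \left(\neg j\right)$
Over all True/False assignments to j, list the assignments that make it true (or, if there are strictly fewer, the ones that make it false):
is always true.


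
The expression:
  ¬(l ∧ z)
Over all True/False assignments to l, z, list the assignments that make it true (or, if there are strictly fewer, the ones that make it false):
is false only for:
  l=True, z=True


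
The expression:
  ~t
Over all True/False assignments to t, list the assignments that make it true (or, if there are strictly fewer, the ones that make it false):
is true only for:
  t=False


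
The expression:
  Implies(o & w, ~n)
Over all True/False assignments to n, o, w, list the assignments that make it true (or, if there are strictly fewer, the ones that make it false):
is false only for:
  n=True, o=True, w=True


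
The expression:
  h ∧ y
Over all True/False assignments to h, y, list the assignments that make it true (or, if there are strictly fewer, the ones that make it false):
is true only for:
  h=True, y=True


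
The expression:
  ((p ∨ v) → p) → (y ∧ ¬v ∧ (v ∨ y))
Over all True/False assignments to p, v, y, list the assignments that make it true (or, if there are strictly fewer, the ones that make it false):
is true only for:
  p=False, v=False, y=True;
  p=False, v=True, y=False;
  p=False, v=True, y=True;
  p=True, v=False, y=True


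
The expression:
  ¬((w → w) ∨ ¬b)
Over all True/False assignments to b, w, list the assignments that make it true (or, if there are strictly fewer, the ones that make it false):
is never true.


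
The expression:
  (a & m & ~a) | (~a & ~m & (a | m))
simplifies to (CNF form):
False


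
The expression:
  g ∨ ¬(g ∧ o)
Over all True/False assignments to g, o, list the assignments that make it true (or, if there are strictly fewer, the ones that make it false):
is always true.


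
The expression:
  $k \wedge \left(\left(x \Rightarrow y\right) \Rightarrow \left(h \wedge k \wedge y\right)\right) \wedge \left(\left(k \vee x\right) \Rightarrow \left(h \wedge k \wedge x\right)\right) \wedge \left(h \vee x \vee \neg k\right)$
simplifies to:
$h \wedge k \wedge x$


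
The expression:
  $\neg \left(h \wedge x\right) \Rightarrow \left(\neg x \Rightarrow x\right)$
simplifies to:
$x$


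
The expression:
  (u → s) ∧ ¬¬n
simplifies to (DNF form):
(n ∧ s) ∨ (n ∧ ¬u)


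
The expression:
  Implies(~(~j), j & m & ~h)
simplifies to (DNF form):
~j | (m & ~h)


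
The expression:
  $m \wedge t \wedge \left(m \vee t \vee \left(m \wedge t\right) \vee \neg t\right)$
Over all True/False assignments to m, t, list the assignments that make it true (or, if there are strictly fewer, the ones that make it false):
is true only for:
  m=True, t=True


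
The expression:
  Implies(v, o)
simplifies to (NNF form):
o | ~v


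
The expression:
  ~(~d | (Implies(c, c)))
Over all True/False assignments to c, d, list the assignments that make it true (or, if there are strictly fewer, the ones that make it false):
is never true.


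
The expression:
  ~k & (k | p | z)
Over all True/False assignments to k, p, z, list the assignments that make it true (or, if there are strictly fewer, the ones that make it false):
is true only for:
  k=False, p=False, z=True;
  k=False, p=True, z=False;
  k=False, p=True, z=True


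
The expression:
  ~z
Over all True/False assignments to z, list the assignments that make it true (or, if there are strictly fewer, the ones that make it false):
is true only for:
  z=False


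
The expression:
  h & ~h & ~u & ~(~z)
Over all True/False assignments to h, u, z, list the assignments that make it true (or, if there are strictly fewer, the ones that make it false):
is never true.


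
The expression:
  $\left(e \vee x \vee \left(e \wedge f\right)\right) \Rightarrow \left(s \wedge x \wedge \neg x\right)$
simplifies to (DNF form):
$\neg e \wedge \neg x$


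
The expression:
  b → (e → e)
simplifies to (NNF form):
True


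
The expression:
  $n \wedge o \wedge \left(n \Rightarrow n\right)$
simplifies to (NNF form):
$n \wedge o$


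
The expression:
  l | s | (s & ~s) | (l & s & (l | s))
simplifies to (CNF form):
l | s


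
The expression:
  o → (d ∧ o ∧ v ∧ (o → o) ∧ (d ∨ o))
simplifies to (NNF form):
(d ∧ v) ∨ ¬o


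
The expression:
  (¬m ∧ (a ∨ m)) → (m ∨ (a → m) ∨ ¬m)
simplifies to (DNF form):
True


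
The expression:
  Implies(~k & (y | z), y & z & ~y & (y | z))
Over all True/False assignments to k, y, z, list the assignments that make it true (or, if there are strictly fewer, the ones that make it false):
is false only for:
  k=False, y=False, z=True;
  k=False, y=True, z=False;
  k=False, y=True, z=True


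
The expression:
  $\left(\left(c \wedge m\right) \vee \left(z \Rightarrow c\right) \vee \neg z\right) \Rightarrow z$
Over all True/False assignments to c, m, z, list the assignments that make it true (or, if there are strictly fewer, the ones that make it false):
is true only for:
  c=False, m=False, z=True;
  c=False, m=True, z=True;
  c=True, m=False, z=True;
  c=True, m=True, z=True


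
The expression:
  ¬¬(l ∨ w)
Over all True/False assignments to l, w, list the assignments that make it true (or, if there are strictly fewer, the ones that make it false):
is false only for:
  l=False, w=False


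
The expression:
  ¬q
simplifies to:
¬q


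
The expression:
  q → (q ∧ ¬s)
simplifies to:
¬q ∨ ¬s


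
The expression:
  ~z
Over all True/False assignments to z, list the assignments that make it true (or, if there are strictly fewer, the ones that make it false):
is true only for:
  z=False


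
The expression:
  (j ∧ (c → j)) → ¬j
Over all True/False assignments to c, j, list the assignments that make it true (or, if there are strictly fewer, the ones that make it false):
is true only for:
  c=False, j=False;
  c=True, j=False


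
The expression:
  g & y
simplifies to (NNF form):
g & y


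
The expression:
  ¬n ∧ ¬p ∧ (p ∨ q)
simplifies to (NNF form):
q ∧ ¬n ∧ ¬p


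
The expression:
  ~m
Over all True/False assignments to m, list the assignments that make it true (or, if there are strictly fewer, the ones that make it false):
is true only for:
  m=False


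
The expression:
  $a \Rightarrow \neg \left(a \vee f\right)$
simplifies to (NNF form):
$\neg a$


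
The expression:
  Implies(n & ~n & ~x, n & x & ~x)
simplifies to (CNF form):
True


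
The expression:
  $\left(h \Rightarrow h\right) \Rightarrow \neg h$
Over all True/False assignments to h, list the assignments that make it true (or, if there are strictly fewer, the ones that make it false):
is true only for:
  h=False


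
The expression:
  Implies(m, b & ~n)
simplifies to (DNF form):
~m | (b & ~n)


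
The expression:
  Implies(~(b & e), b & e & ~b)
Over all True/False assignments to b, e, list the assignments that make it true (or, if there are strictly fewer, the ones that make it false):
is true only for:
  b=True, e=True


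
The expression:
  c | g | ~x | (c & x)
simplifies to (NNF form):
c | g | ~x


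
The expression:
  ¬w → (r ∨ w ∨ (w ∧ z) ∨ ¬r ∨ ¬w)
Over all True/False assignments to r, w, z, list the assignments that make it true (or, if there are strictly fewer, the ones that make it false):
is always true.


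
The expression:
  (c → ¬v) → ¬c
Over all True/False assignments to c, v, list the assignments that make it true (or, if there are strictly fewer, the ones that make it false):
is false only for:
  c=True, v=False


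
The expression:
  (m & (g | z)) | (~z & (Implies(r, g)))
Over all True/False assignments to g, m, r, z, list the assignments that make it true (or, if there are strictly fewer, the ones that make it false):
is false only for:
  g=False, m=False, r=False, z=True;
  g=False, m=False, r=True, z=False;
  g=False, m=False, r=True, z=True;
  g=False, m=True, r=True, z=False;
  g=True, m=False, r=False, z=True;
  g=True, m=False, r=True, z=True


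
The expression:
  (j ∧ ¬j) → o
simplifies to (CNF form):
True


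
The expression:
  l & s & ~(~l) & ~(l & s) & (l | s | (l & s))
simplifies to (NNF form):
False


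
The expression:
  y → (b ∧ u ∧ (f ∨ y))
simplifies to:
(b ∧ u) ∨ ¬y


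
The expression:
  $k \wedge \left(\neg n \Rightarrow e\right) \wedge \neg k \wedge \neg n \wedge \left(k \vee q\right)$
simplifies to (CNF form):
$\text{False}$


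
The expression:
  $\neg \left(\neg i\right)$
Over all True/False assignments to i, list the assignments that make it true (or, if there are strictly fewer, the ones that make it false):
is true only for:
  i=True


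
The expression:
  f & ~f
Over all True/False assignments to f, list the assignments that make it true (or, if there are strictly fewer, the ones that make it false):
is never true.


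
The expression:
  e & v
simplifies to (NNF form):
e & v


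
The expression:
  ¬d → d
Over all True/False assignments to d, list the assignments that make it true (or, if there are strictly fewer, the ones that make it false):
is true only for:
  d=True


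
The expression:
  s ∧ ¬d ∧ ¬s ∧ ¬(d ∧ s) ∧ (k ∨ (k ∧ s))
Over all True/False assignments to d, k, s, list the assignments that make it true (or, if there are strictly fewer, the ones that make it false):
is never true.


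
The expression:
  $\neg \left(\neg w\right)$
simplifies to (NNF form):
$w$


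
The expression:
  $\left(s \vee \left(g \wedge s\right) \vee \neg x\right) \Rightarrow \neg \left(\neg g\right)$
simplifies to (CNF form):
$\left(g \vee x\right) \wedge \left(g \vee \neg s\right)$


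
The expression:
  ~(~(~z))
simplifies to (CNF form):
~z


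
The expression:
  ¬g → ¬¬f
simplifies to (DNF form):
f ∨ g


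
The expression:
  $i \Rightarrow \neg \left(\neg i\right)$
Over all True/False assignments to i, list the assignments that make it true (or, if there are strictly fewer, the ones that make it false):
is always true.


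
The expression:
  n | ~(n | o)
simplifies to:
n | ~o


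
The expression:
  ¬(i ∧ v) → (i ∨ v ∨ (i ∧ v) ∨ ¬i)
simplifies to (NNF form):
True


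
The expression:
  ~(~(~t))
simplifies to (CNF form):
~t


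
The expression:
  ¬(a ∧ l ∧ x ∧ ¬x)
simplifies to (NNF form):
True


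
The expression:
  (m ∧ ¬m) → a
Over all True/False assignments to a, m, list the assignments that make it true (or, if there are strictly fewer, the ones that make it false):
is always true.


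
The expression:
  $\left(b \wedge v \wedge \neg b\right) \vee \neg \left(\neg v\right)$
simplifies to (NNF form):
$v$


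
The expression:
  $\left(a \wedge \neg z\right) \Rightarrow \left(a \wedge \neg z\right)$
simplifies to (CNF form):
$\text{True}$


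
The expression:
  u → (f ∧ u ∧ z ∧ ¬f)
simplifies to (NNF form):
¬u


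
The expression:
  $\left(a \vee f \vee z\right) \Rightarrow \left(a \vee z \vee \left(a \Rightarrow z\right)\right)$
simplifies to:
$\text{True}$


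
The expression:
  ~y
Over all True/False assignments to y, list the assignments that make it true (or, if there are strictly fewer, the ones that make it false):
is true only for:
  y=False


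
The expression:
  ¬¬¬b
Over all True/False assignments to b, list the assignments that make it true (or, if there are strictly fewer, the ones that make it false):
is true only for:
  b=False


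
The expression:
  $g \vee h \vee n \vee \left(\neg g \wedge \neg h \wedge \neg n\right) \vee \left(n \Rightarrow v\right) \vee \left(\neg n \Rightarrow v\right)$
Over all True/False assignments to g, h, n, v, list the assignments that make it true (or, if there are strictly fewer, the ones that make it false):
is always true.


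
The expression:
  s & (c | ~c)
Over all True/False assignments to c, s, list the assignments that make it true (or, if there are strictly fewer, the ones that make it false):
is true only for:
  c=False, s=True;
  c=True, s=True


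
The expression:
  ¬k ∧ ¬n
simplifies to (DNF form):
¬k ∧ ¬n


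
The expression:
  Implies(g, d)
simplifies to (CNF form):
d | ~g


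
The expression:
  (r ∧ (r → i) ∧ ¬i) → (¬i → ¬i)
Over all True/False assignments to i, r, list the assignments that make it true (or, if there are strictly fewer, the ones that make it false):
is always true.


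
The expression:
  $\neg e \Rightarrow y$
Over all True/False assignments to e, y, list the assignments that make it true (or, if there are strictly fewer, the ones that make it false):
is false only for:
  e=False, y=False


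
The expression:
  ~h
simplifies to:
~h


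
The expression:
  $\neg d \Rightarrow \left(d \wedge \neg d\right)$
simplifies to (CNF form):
$d$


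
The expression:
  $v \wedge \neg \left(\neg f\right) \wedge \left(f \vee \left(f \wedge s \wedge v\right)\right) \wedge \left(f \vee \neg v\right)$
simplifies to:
$f \wedge v$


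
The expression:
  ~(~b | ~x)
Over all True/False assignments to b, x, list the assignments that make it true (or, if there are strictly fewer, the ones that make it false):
is true only for:
  b=True, x=True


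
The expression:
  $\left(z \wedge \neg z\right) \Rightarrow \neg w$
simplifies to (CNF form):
$\text{True}$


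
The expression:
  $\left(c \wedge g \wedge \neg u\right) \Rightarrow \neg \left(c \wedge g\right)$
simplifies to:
$u \vee \neg c \vee \neg g$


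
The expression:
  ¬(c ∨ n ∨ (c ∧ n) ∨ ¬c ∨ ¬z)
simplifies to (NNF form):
False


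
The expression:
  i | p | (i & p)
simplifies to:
i | p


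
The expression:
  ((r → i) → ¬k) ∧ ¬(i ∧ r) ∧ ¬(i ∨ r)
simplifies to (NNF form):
¬i ∧ ¬k ∧ ¬r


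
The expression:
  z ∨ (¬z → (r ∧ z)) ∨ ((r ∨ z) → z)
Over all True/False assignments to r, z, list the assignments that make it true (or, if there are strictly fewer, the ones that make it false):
is false only for:
  r=True, z=False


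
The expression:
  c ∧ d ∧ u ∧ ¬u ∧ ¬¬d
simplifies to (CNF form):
False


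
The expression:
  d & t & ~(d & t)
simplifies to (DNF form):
False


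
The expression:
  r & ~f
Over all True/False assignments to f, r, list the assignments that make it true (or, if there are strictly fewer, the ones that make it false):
is true only for:
  f=False, r=True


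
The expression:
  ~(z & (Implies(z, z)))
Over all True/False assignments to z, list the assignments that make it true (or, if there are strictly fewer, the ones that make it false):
is true only for:
  z=False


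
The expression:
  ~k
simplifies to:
~k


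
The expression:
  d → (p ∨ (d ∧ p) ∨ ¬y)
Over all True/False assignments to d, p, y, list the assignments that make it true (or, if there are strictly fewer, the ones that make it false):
is false only for:
  d=True, p=False, y=True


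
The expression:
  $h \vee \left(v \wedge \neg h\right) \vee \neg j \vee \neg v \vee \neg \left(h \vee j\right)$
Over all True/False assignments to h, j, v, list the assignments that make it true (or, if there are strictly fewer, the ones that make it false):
is always true.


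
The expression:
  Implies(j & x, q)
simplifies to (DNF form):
q | ~j | ~x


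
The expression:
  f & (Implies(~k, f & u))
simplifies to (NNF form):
f & (k | u)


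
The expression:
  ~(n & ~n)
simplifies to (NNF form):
True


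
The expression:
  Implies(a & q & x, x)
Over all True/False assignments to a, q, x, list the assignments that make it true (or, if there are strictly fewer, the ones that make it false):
is always true.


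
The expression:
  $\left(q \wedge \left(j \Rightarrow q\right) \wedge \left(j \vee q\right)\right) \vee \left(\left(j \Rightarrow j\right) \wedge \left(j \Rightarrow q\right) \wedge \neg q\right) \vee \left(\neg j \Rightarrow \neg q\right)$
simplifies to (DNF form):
$\text{True}$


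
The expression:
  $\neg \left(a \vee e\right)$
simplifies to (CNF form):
$\neg a \wedge \neg e$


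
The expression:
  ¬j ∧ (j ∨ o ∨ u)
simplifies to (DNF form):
(o ∧ ¬j) ∨ (u ∧ ¬j)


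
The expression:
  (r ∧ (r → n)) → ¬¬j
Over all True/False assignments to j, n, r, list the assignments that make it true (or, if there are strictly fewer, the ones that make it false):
is false only for:
  j=False, n=True, r=True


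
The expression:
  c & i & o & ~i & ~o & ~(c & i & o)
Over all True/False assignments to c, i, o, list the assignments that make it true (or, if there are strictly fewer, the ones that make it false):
is never true.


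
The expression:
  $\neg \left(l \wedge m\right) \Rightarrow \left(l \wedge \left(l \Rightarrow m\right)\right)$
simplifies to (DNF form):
$l \wedge m$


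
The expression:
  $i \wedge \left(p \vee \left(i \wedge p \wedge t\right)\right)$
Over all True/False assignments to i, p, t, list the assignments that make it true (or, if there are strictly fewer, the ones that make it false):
is true only for:
  i=True, p=True, t=False;
  i=True, p=True, t=True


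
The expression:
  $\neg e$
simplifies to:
$\neg e$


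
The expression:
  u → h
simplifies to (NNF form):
h ∨ ¬u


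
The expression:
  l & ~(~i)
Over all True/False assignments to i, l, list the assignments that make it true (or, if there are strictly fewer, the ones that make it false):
is true only for:
  i=True, l=True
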